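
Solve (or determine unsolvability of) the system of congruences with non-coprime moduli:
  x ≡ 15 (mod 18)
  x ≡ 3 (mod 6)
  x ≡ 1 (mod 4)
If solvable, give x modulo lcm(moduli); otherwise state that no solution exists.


Moduli 18, 6, 4 are not pairwise coprime, so CRT works modulo lcm(m_i) when all pairwise compatibility conditions hold.
Pairwise compatibility: gcd(m_i, m_j) must divide a_i - a_j for every pair.
Merge one congruence at a time:
  Start: x ≡ 15 (mod 18).
  Combine with x ≡ 3 (mod 6): gcd(18, 6) = 6; 3 - 15 = -12, which IS divisible by 6, so compatible.
    Write x = 15 + 18·t and substitute into x ≡ 3 (mod 6): 18·t ≡ 3 − 15 = -12 (mod 6).
    Divide the congruence (and modulus) by g = 6: 3·t ≡ -2 (mod 1).
    Modulo 1 every t works; take t = 0.
    Then x = 15 + 18·0 = 15, valid modulo lcm(18, 6) = 18: x ≡ 15 (mod 18).
  Combine with x ≡ 1 (mod 4): gcd(18, 4) = 2; 1 - 15 = -14, which IS divisible by 2, so compatible.
    Write x = 15 + 18·t and substitute into x ≡ 1 (mod 4): 18·t ≡ 1 − 15 = -14 (mod 4).
    Divide the congruence (and modulus) by g = 2: 9·t ≡ -7 (mod 2).
    Reduce coefficients mod 2: 1·t ≡ 1 (mod 2).
    So t ≡ 1 (mod 2).
    Then x = 15 + 18·1 = 33, valid modulo lcm(18, 4) = 36: x ≡ 33 (mod 36).
Verify: 33 mod 18 = 15, 33 mod 6 = 3, 33 mod 4 = 1.

x ≡ 33 (mod 36).


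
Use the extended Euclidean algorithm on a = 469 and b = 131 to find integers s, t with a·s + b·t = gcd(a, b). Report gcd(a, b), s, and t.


Euclidean algorithm on (469, 131) — divide until remainder is 0:
  469 = 3 · 131 + 76
  131 = 1 · 76 + 55
  76 = 1 · 55 + 21
  55 = 2 · 21 + 13
  21 = 1 · 13 + 8
  13 = 1 · 8 + 5
  8 = 1 · 5 + 3
  5 = 1 · 3 + 2
  3 = 1 · 2 + 1
  2 = 2 · 1 + 0
gcd(469, 131) = 1.
Track Bezout coefficients alongside the remainders: start with r₀ = 469 = a·1 + b·0 (s = 1, t = 0) and r₁ = 131 = a·0 + b·1 (s = 0, t = 1); each new remainder r_{k+1} = r_{k-1} − q_k·r_k inherits s_{k+1} = s_{k-1} − q_k·s_k, t_{k+1} = t_{k-1} − q_k·t_k, so r_k = a·s_k + b·t_k at every step:
  q = 3: r = 76, s = 1 − 3·0 = 1, t = 0 − 3·1 = -3  (check: 469·1 + 131·(-3) = 76)
  q = 1: r = 55, s = 0 − 1·1 = -1, t = 1 − 1·(-3) = 4  (check: 469·(-1) + 131·4 = 55)
  q = 1: r = 21, s = 1 − 1·(-1) = 2, t = -3 − 1·4 = -7  (check: 469·2 + 131·(-7) = 21)
  q = 2: r = 13, s = -1 − 2·2 = -5, t = 4 − 2·(-7) = 18  (check: 469·(-5) + 131·18 = 13)
  q = 1: r = 8, s = 2 − 1·(-5) = 7, t = -7 − 1·18 = -25  (check: 469·7 + 131·(-25) = 8)
  q = 1: r = 5, s = -5 − 1·7 = -12, t = 18 − 1·(-25) = 43  (check: 469·(-12) + 131·43 = 5)
  q = 1: r = 3, s = 7 − 1·(-12) = 19, t = -25 − 1·43 = -68  (check: 469·19 + 131·(-68) = 3)
  q = 1: r = 2, s = -12 − 1·19 = -31, t = 43 − 1·(-68) = 111  (check: 469·(-31) + 131·111 = 2)
  q = 1: r = 1, s = 19 − 1·(-31) = 50, t = -68 − 1·111 = -179  (check: 469·50 + 131·(-179) = 1)
The row with r = 1 (the gcd) gives the Bezout coefficients s = 50, t = -179.
Result: 469 · (50) + 131 · (-179) = 1.

gcd(469, 131) = 1; s = 50, t = -179 (check: 469·50 + 131·(-179) = 1).


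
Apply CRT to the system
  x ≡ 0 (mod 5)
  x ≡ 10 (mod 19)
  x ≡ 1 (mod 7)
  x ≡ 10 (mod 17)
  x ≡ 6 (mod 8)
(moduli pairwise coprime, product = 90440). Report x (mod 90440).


Product of moduli M = 5 · 19 · 7 · 17 · 8 = 90440.
Merge one congruence at a time:
  Start: x ≡ 0 (mod 5).
  Combine with x ≡ 10 (mod 19); new modulus lcm = 95.
    Write x = 0 + 5·t and substitute into x ≡ 10 (mod 19): 5·t ≡ 10 − 0 = 10 (mod 19).
    The inverse of 5 mod 19 is 4 (since 5·4 = 20 = 1·19 + 1), so t ≡ 4·10 = 40 ≡ 2 (mod 19).
    Then x = 0 + 5·2 = 10, valid modulo lcm(5, 19) = 95: x ≡ 10 (mod 95).
  Combine with x ≡ 1 (mod 7); new modulus lcm = 665.
    Write x = 10 + 95·t and substitute into x ≡ 1 (mod 7): 95·t ≡ 1 − 10 = -9 (mod 7).
    Reduce coefficients mod 7: 4·t ≡ 5 (mod 7).
    The inverse of 4 mod 7 is 2 (since 4·2 = 8 = 1·7 + 1), so t ≡ 2·5 = 10 ≡ 3 (mod 7).
    Then x = 10 + 95·3 = 295, valid modulo lcm(95, 7) = 665: x ≡ 295 (mod 665).
  Combine with x ≡ 10 (mod 17); new modulus lcm = 11305.
    Write x = 295 + 665·t and substitute into x ≡ 10 (mod 17): 665·t ≡ 10 − 295 = -285 (mod 17).
    Reduce coefficients mod 17: 2·t ≡ 4 (mod 17).
    The inverse of 2 mod 17 is 9 (since 2·9 = 18 = 1·17 + 1), so t ≡ 9·4 = 36 ≡ 2 (mod 17).
    Then x = 295 + 665·2 = 1625, valid modulo lcm(665, 17) = 11305: x ≡ 1625 (mod 11305).
  Combine with x ≡ 6 (mod 8); new modulus lcm = 90440.
    Write x = 1625 + 11305·t and substitute into x ≡ 6 (mod 8): 11305·t ≡ 6 − 1625 = -1619 (mod 8).
    Reduce coefficients mod 8: 1·t ≡ 5 (mod 8).
    So t ≡ 5 (mod 8).
    Then x = 1625 + 11305·5 = 58150, valid modulo lcm(11305, 8) = 90440: x ≡ 58150 (mod 90440).
Verify against each original: 58150 mod 5 = 0, 58150 mod 19 = 10, 58150 mod 7 = 1, 58150 mod 17 = 10, 58150 mod 8 = 6.

x ≡ 58150 (mod 90440).


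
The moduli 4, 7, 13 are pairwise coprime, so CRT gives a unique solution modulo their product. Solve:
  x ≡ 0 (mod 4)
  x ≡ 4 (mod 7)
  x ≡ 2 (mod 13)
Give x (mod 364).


Moduli 4, 7, 13 are pairwise coprime; by CRT there is a unique solution modulo M = 4 · 7 · 13 = 364.
Solve pairwise, accumulating the modulus:
  Start with x ≡ 0 (mod 4).
  Combine with x ≡ 4 (mod 7): since gcd(4, 7) = 1, we get a unique residue mod 28.
    Write x = 0 + 4·t and substitute into x ≡ 4 (mod 7): 4·t ≡ 4 − 0 = 4 (mod 7).
    The inverse of 4 mod 7 is 2 (since 4·2 = 8 = 1·7 + 1), so t ≡ 2·4 = 8 ≡ 1 (mod 7).
    Then x = 0 + 4·1 = 4, valid modulo lcm(4, 7) = 28: x ≡ 4 (mod 28).
  Combine with x ≡ 2 (mod 13): since gcd(28, 13) = 1, we get a unique residue mod 364.
    Write x = 4 + 28·t and substitute into x ≡ 2 (mod 13): 28·t ≡ 2 − 4 = -2 (mod 13).
    Reduce coefficients mod 13: 2·t ≡ 11 (mod 13).
    The inverse of 2 mod 13 is 7 (since 2·7 = 14 = 1·13 + 1), so t ≡ 7·11 = 77 ≡ 12 (mod 13).
    Then x = 4 + 28·12 = 340, valid modulo lcm(28, 13) = 364: x ≡ 340 (mod 364).
Verify: 340 mod 4 = 0 ✓, 340 mod 7 = 4 ✓, 340 mod 13 = 2 ✓.

x ≡ 340 (mod 364).


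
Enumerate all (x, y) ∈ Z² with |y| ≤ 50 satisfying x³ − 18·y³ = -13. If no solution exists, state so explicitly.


The equation is x³ - 18y³ = -13. For fixed y, x³ = 18·y³ − 13, so a solution requires the RHS to be a perfect cube.
Strategy: iterate y from -50 to 50, compute RHS = 18·y³ − 13, and check whether it is a (positive or negative) perfect cube.
Check small values of y:
  y = 0: RHS = -13 is not a perfect cube.
  y = 1: RHS = 5 is not a perfect cube.
  y = -1: RHS = -31 is not a perfect cube.
  y = 2: RHS = 131 is not a perfect cube.
  y = -2: RHS = -157 is not a perfect cube.
  y = 3: RHS = 473 is not a perfect cube.
  y = -3: RHS = -499 is not a perfect cube.
Continuing the search up to |y| = 50 finds no solutions either.
No (x, y) in the scanned range satisfies the equation.

No integer solutions with |y| ≤ 50.


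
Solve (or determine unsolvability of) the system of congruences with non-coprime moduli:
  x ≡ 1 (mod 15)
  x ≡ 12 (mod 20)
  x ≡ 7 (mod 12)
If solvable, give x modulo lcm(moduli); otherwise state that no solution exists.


Moduli 15, 20, 12 are not pairwise coprime, so CRT works modulo lcm(m_i) when all pairwise compatibility conditions hold.
Pairwise compatibility: gcd(m_i, m_j) must divide a_i - a_j for every pair.
Merge one congruence at a time:
  Start: x ≡ 1 (mod 15).
  Combine with x ≡ 12 (mod 20): gcd(15, 20) = 5, and 12 - 1 = 11 is NOT divisible by 5.
    ⇒ system is inconsistent (no integer solution).

No solution (the system is inconsistent).


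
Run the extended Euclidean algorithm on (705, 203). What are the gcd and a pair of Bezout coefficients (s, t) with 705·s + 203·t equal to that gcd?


Euclidean algorithm on (705, 203) — divide until remainder is 0:
  705 = 3 · 203 + 96
  203 = 2 · 96 + 11
  96 = 8 · 11 + 8
  11 = 1 · 8 + 3
  8 = 2 · 3 + 2
  3 = 1 · 2 + 1
  2 = 2 · 1 + 0
gcd(705, 203) = 1.
Track Bezout coefficients alongside the remainders: start with r₀ = 705 = a·1 + b·0 (s = 1, t = 0) and r₁ = 203 = a·0 + b·1 (s = 0, t = 1); each new remainder r_{k+1} = r_{k-1} − q_k·r_k inherits s_{k+1} = s_{k-1} − q_k·s_k, t_{k+1} = t_{k-1} − q_k·t_k, so r_k = a·s_k + b·t_k at every step:
  q = 3: r = 96, s = 1 − 3·0 = 1, t = 0 − 3·1 = -3  (check: 705·1 + 203·(-3) = 96)
  q = 2: r = 11, s = 0 − 2·1 = -2, t = 1 − 2·(-3) = 7  (check: 705·(-2) + 203·7 = 11)
  q = 8: r = 8, s = 1 − 8·(-2) = 17, t = -3 − 8·7 = -59  (check: 705·17 + 203·(-59) = 8)
  q = 1: r = 3, s = -2 − 1·17 = -19, t = 7 − 1·(-59) = 66  (check: 705·(-19) + 203·66 = 3)
  q = 2: r = 2, s = 17 − 2·(-19) = 55, t = -59 − 2·66 = -191  (check: 705·55 + 203·(-191) = 2)
  q = 1: r = 1, s = -19 − 1·55 = -74, t = 66 − 1·(-191) = 257  (check: 705·(-74) + 203·257 = 1)
The row with r = 1 (the gcd) gives the Bezout coefficients s = -74, t = 257.
Result: 705 · (-74) + 203 · (257) = 1.

gcd(705, 203) = 1; s = -74, t = 257 (check: 705·(-74) + 203·257 = 1).


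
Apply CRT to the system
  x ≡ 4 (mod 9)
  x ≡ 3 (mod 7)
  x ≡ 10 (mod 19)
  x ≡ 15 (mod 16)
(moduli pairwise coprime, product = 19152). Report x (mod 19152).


Product of moduli M = 9 · 7 · 19 · 16 = 19152.
Merge one congruence at a time:
  Start: x ≡ 4 (mod 9).
  Combine with x ≡ 3 (mod 7); new modulus lcm = 63.
    Write x = 4 + 9·t and substitute into x ≡ 3 (mod 7): 9·t ≡ 3 − 4 = -1 (mod 7).
    Reduce coefficients mod 7: 2·t ≡ 6 (mod 7).
    The inverse of 2 mod 7 is 4 (since 2·4 = 8 = 1·7 + 1), so t ≡ 4·6 = 24 ≡ 3 (mod 7).
    Then x = 4 + 9·3 = 31, valid modulo lcm(9, 7) = 63: x ≡ 31 (mod 63).
  Combine with x ≡ 10 (mod 19); new modulus lcm = 1197.
    Write x = 31 + 63·t and substitute into x ≡ 10 (mod 19): 63·t ≡ 10 − 31 = -21 (mod 19).
    Reduce coefficients mod 19: 6·t ≡ 17 (mod 19).
    The inverse of 6 mod 19 is 16 (since 6·16 = 96 = 5·19 + 1), so t ≡ 16·17 = 272 ≡ 6 (mod 19).
    Then x = 31 + 63·6 = 409, valid modulo lcm(63, 19) = 1197: x ≡ 409 (mod 1197).
  Combine with x ≡ 15 (mod 16); new modulus lcm = 19152.
    Write x = 409 + 1197·t and substitute into x ≡ 15 (mod 16): 1197·t ≡ 15 − 409 = -394 (mod 16).
    Reduce coefficients mod 16: 13·t ≡ 6 (mod 16).
    The inverse of 13 mod 16 is 5 (since 13·5 = 65 = 4·16 + 1), so t ≡ 5·6 = 30 ≡ 14 (mod 16).
    Then x = 409 + 1197·14 = 17167, valid modulo lcm(1197, 16) = 19152: x ≡ 17167 (mod 19152).
Verify against each original: 17167 mod 9 = 4, 17167 mod 7 = 3, 17167 mod 19 = 10, 17167 mod 16 = 15.

x ≡ 17167 (mod 19152).


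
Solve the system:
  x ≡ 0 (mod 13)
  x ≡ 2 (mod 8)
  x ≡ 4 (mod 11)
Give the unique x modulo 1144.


Moduli 13, 8, 11 are pairwise coprime; by CRT there is a unique solution modulo M = 13 · 8 · 11 = 1144.
Solve pairwise, accumulating the modulus:
  Start with x ≡ 0 (mod 13).
  Combine with x ≡ 2 (mod 8): since gcd(13, 8) = 1, we get a unique residue mod 104.
    Write x = 0 + 13·t and substitute into x ≡ 2 (mod 8): 13·t ≡ 2 − 0 = 2 (mod 8).
    Reduce coefficients mod 8: 5·t ≡ 2 (mod 8).
    The inverse of 5 mod 8 is 5 (since 5·5 = 25 = 3·8 + 1), so t ≡ 5·2 = 10 ≡ 2 (mod 8).
    Then x = 0 + 13·2 = 26, valid modulo lcm(13, 8) = 104: x ≡ 26 (mod 104).
  Combine with x ≡ 4 (mod 11): since gcd(104, 11) = 1, we get a unique residue mod 1144.
    Write x = 26 + 104·t and substitute into x ≡ 4 (mod 11): 104·t ≡ 4 − 26 = -22 (mod 11).
    Reduce coefficients mod 11: 5·t ≡ 0 (mod 11).
    The inverse of 5 mod 11 is 9 (since 5·9 = 45 = 4·11 + 1), so t ≡ 9·0 = 0 ≡ 0 (mod 11).
    Then x = 26 + 104·0 = 26, valid modulo lcm(104, 11) = 1144: x ≡ 26 (mod 1144).
Verify: 26 mod 13 = 0 ✓, 26 mod 8 = 2 ✓, 26 mod 11 = 4 ✓.

x ≡ 26 (mod 1144).


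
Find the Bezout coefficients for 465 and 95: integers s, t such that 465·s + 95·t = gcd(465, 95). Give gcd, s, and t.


Euclidean algorithm on (465, 95) — divide until remainder is 0:
  465 = 4 · 95 + 85
  95 = 1 · 85 + 10
  85 = 8 · 10 + 5
  10 = 2 · 5 + 0
gcd(465, 95) = 5.
Track Bezout coefficients alongside the remainders: start with r₀ = 465 = a·1 + b·0 (s = 1, t = 0) and r₁ = 95 = a·0 + b·1 (s = 0, t = 1); each new remainder r_{k+1} = r_{k-1} − q_k·r_k inherits s_{k+1} = s_{k-1} − q_k·s_k, t_{k+1} = t_{k-1} − q_k·t_k, so r_k = a·s_k + b·t_k at every step:
  q = 4: r = 85, s = 1 − 4·0 = 1, t = 0 − 4·1 = -4  (check: 465·1 + 95·(-4) = 85)
  q = 1: r = 10, s = 0 − 1·1 = -1, t = 1 − 1·(-4) = 5  (check: 465·(-1) + 95·5 = 10)
  q = 8: r = 5, s = 1 − 8·(-1) = 9, t = -4 − 8·5 = -44  (check: 465·9 + 95·(-44) = 5)
The row with r = 5 (the gcd) gives the Bezout coefficients s = 9, t = -44.
Result: 465 · (9) + 95 · (-44) = 5.

gcd(465, 95) = 5; s = 9, t = -44 (check: 465·9 + 95·(-44) = 5).


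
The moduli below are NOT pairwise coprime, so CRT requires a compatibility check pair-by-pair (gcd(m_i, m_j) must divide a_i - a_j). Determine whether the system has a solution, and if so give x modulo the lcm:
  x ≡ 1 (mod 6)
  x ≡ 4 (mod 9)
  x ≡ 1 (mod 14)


Moduli 6, 9, 14 are not pairwise coprime, so CRT works modulo lcm(m_i) when all pairwise compatibility conditions hold.
Pairwise compatibility: gcd(m_i, m_j) must divide a_i - a_j for every pair.
Merge one congruence at a time:
  Start: x ≡ 1 (mod 6).
  Combine with x ≡ 4 (mod 9): gcd(6, 9) = 3; 4 - 1 = 3, which IS divisible by 3, so compatible.
    Write x = 1 + 6·t and substitute into x ≡ 4 (mod 9): 6·t ≡ 4 − 1 = 3 (mod 9).
    Divide the congruence (and modulus) by g = 3: 2·t ≡ 1 (mod 3).
    The inverse of 2 mod 3 is 2 (since 2·2 = 4 = 1·3 + 1), so t ≡ 2·1 = 2 ≡ 2 (mod 3).
    Then x = 1 + 6·2 = 13, valid modulo lcm(6, 9) = 18: x ≡ 13 (mod 18).
  Combine with x ≡ 1 (mod 14): gcd(18, 14) = 2; 1 - 13 = -12, which IS divisible by 2, so compatible.
    Write x = 13 + 18·t and substitute into x ≡ 1 (mod 14): 18·t ≡ 1 − 13 = -12 (mod 14).
    Divide the congruence (and modulus) by g = 2: 9·t ≡ -6 (mod 7).
    Reduce coefficients mod 7: 2·t ≡ 1 (mod 7).
    The inverse of 2 mod 7 is 4 (since 2·4 = 8 = 1·7 + 1), so t ≡ 4·1 = 4 ≡ 4 (mod 7).
    Then x = 13 + 18·4 = 85, valid modulo lcm(18, 14) = 126: x ≡ 85 (mod 126).
Verify: 85 mod 6 = 1, 85 mod 9 = 4, 85 mod 14 = 1.

x ≡ 85 (mod 126).


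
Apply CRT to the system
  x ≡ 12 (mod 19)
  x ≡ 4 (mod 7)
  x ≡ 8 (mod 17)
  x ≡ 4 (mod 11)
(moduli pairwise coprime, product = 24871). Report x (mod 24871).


Product of moduli M = 19 · 7 · 17 · 11 = 24871.
Merge one congruence at a time:
  Start: x ≡ 12 (mod 19).
  Combine with x ≡ 4 (mod 7); new modulus lcm = 133.
    Write x = 12 + 19·t and substitute into x ≡ 4 (mod 7): 19·t ≡ 4 − 12 = -8 (mod 7).
    Reduce coefficients mod 7: 5·t ≡ 6 (mod 7).
    The inverse of 5 mod 7 is 3 (since 5·3 = 15 = 2·7 + 1), so t ≡ 3·6 = 18 ≡ 4 (mod 7).
    Then x = 12 + 19·4 = 88, valid modulo lcm(19, 7) = 133: x ≡ 88 (mod 133).
  Combine with x ≡ 8 (mod 17); new modulus lcm = 2261.
    Write x = 88 + 133·t and substitute into x ≡ 8 (mod 17): 133·t ≡ 8 − 88 = -80 (mod 17).
    Reduce coefficients mod 17: 14·t ≡ 5 (mod 17).
    The inverse of 14 mod 17 is 11 (since 14·11 = 154 = 9·17 + 1), so t ≡ 11·5 = 55 ≡ 4 (mod 17).
    Then x = 88 + 133·4 = 620, valid modulo lcm(133, 17) = 2261: x ≡ 620 (mod 2261).
  Combine with x ≡ 4 (mod 11); new modulus lcm = 24871.
    Write x = 620 + 2261·t and substitute into x ≡ 4 (mod 11): 2261·t ≡ 4 − 620 = -616 (mod 11).
    Reduce coefficients mod 11: 6·t ≡ 0 (mod 11).
    The inverse of 6 mod 11 is 2 (since 6·2 = 12 = 1·11 + 1), so t ≡ 2·0 = 0 ≡ 0 (mod 11).
    Then x = 620 + 2261·0 = 620, valid modulo lcm(2261, 11) = 24871: x ≡ 620 (mod 24871).
Verify against each original: 620 mod 19 = 12, 620 mod 7 = 4, 620 mod 17 = 8, 620 mod 11 = 4.

x ≡ 620 (mod 24871).


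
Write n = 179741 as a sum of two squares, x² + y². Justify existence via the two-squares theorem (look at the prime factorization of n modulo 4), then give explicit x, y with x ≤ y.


Step 1: Factor n = 179741 = 17 · 97 · 109.
Step 2: Check the mod-4 condition on each prime factor: 17 ≡ 1 (mod 4), exponent 1; 97 ≡ 1 (mod 4), exponent 1; 109 ≡ 1 (mod 4), exponent 1.
All primes ≡ 3 (mod 4) appear to even exponent (or don't appear), so by the two-squares theorem n IS expressible as a sum of two squares.
Step 3: Build a representation. Here n = 17 · 97 · 109 is a product of primes ≡ 1 (mod 4). Each prime p ≡ 1 (mod 4) is itself a sum of two squares; find a² by testing p − a² for a perfect square:
  17: 17 − 1² = 16 = 4² ⇒ 17 = 1² + 4².
  97: 97 − 1² = 96, 97 − 2² = 93, 97 − 3² = 88, 97 − 4² = 81 = 9² ⇒ 97 = 4² + 9².
  109: 109 − 1² = 108, 109 − 2² = 105, 109 − 3² = 100 = 10² ⇒ 109 = 3² + 10².
  Combine using the Brahmagupta–Fibonacci identity (a² + b²)(c² + d²) = (ac − bd)² + (ad + bc)² = (ac + bd)² + (ad − bc)²:
  17 · 97 = 1649: from (1² + 4²)(4² + 9²), take (1·4 − 4·9, 1·9 + 4·4) = (4 − 36, 9 + 16) = (-32, 25); dropping signs (only squares matter) gives (32, 25); check 32² + 25² = 1024 + 625 = 1649 ✓.
  1649 · 109 = 179741: from (32² + 25²)(3² + 10²), take (32·3 − 25·10, 32·10 + 25·3) = (96 − 250, 320 + 75) = (-154, 395); dropping signs (only squares matter) gives (154, 395); check 154² + 395² = 23716 + 156025 = 179741 ✓.
Step 4: Order so x ≤ y and verify: 154² + 395² = 23716 + 156025 = 179741 = n. ✓

n = 179741 = 154² + 395² (one valid representation with x ≤ y).


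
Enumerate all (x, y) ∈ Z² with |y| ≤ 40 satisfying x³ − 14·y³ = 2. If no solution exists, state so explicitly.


The equation is x³ - 14y³ = 2. For fixed y, x³ = 14·y³ + 2, so a solution requires the RHS to be a perfect cube.
Strategy: iterate y from -40 to 40, compute RHS = 14·y³ + 2, and check whether it is a (positive or negative) perfect cube.
Check small values of y:
  y = 0: RHS = 2 is not a perfect cube.
  y = 1: RHS = 16 is not a perfect cube.
  y = -1: RHS = -12 is not a perfect cube.
  y = 2: RHS = 114 is not a perfect cube.
  y = -2: RHS = -110 is not a perfect cube.
  y = 3: RHS = 380 is not a perfect cube.
  y = -3: RHS = -376 is not a perfect cube.
Continuing the search up to |y| = 40 finds no solutions either.
No (x, y) in the scanned range satisfies the equation.

No integer solutions with |y| ≤ 40.


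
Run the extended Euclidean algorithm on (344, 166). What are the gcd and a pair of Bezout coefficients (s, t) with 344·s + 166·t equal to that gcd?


Euclidean algorithm on (344, 166) — divide until remainder is 0:
  344 = 2 · 166 + 12
  166 = 13 · 12 + 10
  12 = 1 · 10 + 2
  10 = 5 · 2 + 0
gcd(344, 166) = 2.
Track Bezout coefficients alongside the remainders: start with r₀ = 344 = a·1 + b·0 (s = 1, t = 0) and r₁ = 166 = a·0 + b·1 (s = 0, t = 1); each new remainder r_{k+1} = r_{k-1} − q_k·r_k inherits s_{k+1} = s_{k-1} − q_k·s_k, t_{k+1} = t_{k-1} − q_k·t_k, so r_k = a·s_k + b·t_k at every step:
  q = 2: r = 12, s = 1 − 2·0 = 1, t = 0 − 2·1 = -2  (check: 344·1 + 166·(-2) = 12)
  q = 13: r = 10, s = 0 − 13·1 = -13, t = 1 − 13·(-2) = 27  (check: 344·(-13) + 166·27 = 10)
  q = 1: r = 2, s = 1 − 1·(-13) = 14, t = -2 − 1·27 = -29  (check: 344·14 + 166·(-29) = 2)
The row with r = 2 (the gcd) gives the Bezout coefficients s = 14, t = -29.
Result: 344 · (14) + 166 · (-29) = 2.

gcd(344, 166) = 2; s = 14, t = -29 (check: 344·14 + 166·(-29) = 2).


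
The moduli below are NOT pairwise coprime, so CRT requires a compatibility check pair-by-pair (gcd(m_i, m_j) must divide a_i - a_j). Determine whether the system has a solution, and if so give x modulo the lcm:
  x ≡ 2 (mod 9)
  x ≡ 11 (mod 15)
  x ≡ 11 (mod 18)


Moduli 9, 15, 18 are not pairwise coprime, so CRT works modulo lcm(m_i) when all pairwise compatibility conditions hold.
Pairwise compatibility: gcd(m_i, m_j) must divide a_i - a_j for every pair.
Merge one congruence at a time:
  Start: x ≡ 2 (mod 9).
  Combine with x ≡ 11 (mod 15): gcd(9, 15) = 3; 11 - 2 = 9, which IS divisible by 3, so compatible.
    Write x = 2 + 9·t and substitute into x ≡ 11 (mod 15): 9·t ≡ 11 − 2 = 9 (mod 15).
    Divide the congruence (and modulus) by g = 3: 3·t ≡ 3 (mod 5).
    The inverse of 3 mod 5 is 2 (since 3·2 = 6 = 1·5 + 1), so t ≡ 2·3 = 6 ≡ 1 (mod 5).
    Then x = 2 + 9·1 = 11, valid modulo lcm(9, 15) = 45: x ≡ 11 (mod 45).
  Combine with x ≡ 11 (mod 18): gcd(45, 18) = 9; 11 - 11 = 0, which IS divisible by 9, so compatible.
    Write x = 11 + 45·t and substitute into x ≡ 11 (mod 18): 45·t ≡ 11 − 11 = 0 (mod 18).
    Divide the congruence (and modulus) by g = 9: 5·t ≡ 0 (mod 2).
    Reduce coefficients mod 2: 1·t ≡ 0 (mod 2).
    So t ≡ 0 (mod 2).
    Then x = 11 + 45·0 = 11, valid modulo lcm(45, 18) = 90: x ≡ 11 (mod 90).
Verify: 11 mod 9 = 2, 11 mod 15 = 11, 11 mod 18 = 11.

x ≡ 11 (mod 90).


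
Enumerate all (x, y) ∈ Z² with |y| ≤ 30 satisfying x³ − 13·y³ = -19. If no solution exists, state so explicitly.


The equation is x³ - 13y³ = -19. For fixed y, x³ = 13·y³ − 19, so a solution requires the RHS to be a perfect cube.
Strategy: iterate y from -30 to 30, compute RHS = 13·y³ − 19, and check whether it is a (positive or negative) perfect cube.
Check small values of y:
  y = 0: RHS = -19 is not a perfect cube.
  y = 1: RHS = -6 is not a perfect cube.
  y = -1: RHS = -32 is not a perfect cube.
  y = 2: RHS = 85 is not a perfect cube.
  y = -2: RHS = -123 is not a perfect cube.
  y = 3: RHS = 332 is not a perfect cube.
  y = -3: RHS = -370 is not a perfect cube.
Continuing the search up to |y| = 30 finds no solutions either.
No (x, y) in the scanned range satisfies the equation.

No integer solutions with |y| ≤ 30.


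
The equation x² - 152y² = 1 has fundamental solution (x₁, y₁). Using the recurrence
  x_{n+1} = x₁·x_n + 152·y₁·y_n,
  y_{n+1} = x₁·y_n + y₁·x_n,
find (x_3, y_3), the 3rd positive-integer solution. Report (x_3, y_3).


Step 1: Find the fundamental solution (x₁, y₁) of x² - 152y² = 1.
  Expand √152 as a continued fraction. a₀ = ⌊√152⌋ = 12; iterate m_{k+1} = d_k·a_k − m_k, d_{k+1} = (152 − m_{k+1}²)/d_k, a_{k+1} = ⌊(a₀ + m_{k+1})/d_{k+1}⌋ (starting m₀ = 0, d₀ = 1), with convergents p_k = a_k·p_{k-1} + p_{k-2}, q_k = a_k·q_{k-1} + q_{k-2} (p₋₁ = 1, q₋₁ = 0):
  k = 0: a₀ = 12; p₀/q₀ = 12/1; p₀² − 152·q₀² = 144 − 152 = -8.
  k = 1: m = 12, d = 8, a = ⌊(12 + 12)/8⌋ = 3; p/q = (3·12 + 1)/(3·1 + 0) = 37/3; p² − 152·q² = 1369 − 1368 = 1.
  The first convergent with p² − 152·q² = 1 gives the fundamental solution (x₁, y₁) = (37, 3).
Step 2: Apply the recurrence (x_{n+1}, y_{n+1}) = (x₁x_n + 152y₁y_n, x₁y_n + y₁x_n) repeatedly.
  From (x_1, y_1) = (37, 3): x_2 = 37·37 + 152·3·3 = 2737; y_2 = 37·3 + 3·37 = 222.
  From (x_2, y_2) = (2737, 222): x_3 = 37·2737 + 152·3·222 = 202501; y_3 = 37·222 + 3·2737 = 16425.
Step 3: Verify x_3² - 152·y_3² = 41006655001 - 41006655000 = 1 (should be 1). ✓

(x_1, y_1) = (37, 3); (x_3, y_3) = (202501, 16425).


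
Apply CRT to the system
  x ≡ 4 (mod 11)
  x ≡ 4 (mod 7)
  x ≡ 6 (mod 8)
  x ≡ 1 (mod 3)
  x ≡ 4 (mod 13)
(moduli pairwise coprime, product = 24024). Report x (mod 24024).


Product of moduli M = 11 · 7 · 8 · 3 · 13 = 24024.
Merge one congruence at a time:
  Start: x ≡ 4 (mod 11).
  Combine with x ≡ 4 (mod 7); new modulus lcm = 77.
    Write x = 4 + 11·t and substitute into x ≡ 4 (mod 7): 11·t ≡ 4 − 4 = 0 (mod 7).
    Reduce coefficients mod 7: 4·t ≡ 0 (mod 7).
    The inverse of 4 mod 7 is 2 (since 4·2 = 8 = 1·7 + 1), so t ≡ 2·0 = 0 ≡ 0 (mod 7).
    Then x = 4 + 11·0 = 4, valid modulo lcm(11, 7) = 77: x ≡ 4 (mod 77).
  Combine with x ≡ 6 (mod 8); new modulus lcm = 616.
    Write x = 4 + 77·t and substitute into x ≡ 6 (mod 8): 77·t ≡ 6 − 4 = 2 (mod 8).
    Reduce coefficients mod 8: 5·t ≡ 2 (mod 8).
    The inverse of 5 mod 8 is 5 (since 5·5 = 25 = 3·8 + 1), so t ≡ 5·2 = 10 ≡ 2 (mod 8).
    Then x = 4 + 77·2 = 158, valid modulo lcm(77, 8) = 616: x ≡ 158 (mod 616).
  Combine with x ≡ 1 (mod 3); new modulus lcm = 1848.
    Write x = 158 + 616·t and substitute into x ≡ 1 (mod 3): 616·t ≡ 1 − 158 = -157 (mod 3).
    Reduce coefficients mod 3: 1·t ≡ 2 (mod 3).
    So t ≡ 2 (mod 3).
    Then x = 158 + 616·2 = 1390, valid modulo lcm(616, 3) = 1848: x ≡ 1390 (mod 1848).
  Combine with x ≡ 4 (mod 13); new modulus lcm = 24024.
    Write x = 1390 + 1848·t and substitute into x ≡ 4 (mod 13): 1848·t ≡ 4 − 1390 = -1386 (mod 13).
    Reduce coefficients mod 13: 2·t ≡ 5 (mod 13).
    The inverse of 2 mod 13 is 7 (since 2·7 = 14 = 1·13 + 1), so t ≡ 7·5 = 35 ≡ 9 (mod 13).
    Then x = 1390 + 1848·9 = 18022, valid modulo lcm(1848, 13) = 24024: x ≡ 18022 (mod 24024).
Verify against each original: 18022 mod 11 = 4, 18022 mod 7 = 4, 18022 mod 8 = 6, 18022 mod 3 = 1, 18022 mod 13 = 4.

x ≡ 18022 (mod 24024).


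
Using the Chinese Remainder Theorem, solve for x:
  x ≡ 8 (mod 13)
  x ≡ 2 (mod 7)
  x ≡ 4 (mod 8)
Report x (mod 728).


Moduli 13, 7, 8 are pairwise coprime; by CRT there is a unique solution modulo M = 13 · 7 · 8 = 728.
Solve pairwise, accumulating the modulus:
  Start with x ≡ 8 (mod 13).
  Combine with x ≡ 2 (mod 7): since gcd(13, 7) = 1, we get a unique residue mod 91.
    Write x = 8 + 13·t and substitute into x ≡ 2 (mod 7): 13·t ≡ 2 − 8 = -6 (mod 7).
    Reduce coefficients mod 7: 6·t ≡ 1 (mod 7).
    The inverse of 6 mod 7 is 6 (since 6·6 = 36 = 5·7 + 1), so t ≡ 6·1 = 6 ≡ 6 (mod 7).
    Then x = 8 + 13·6 = 86, valid modulo lcm(13, 7) = 91: x ≡ 86 (mod 91).
  Combine with x ≡ 4 (mod 8): since gcd(91, 8) = 1, we get a unique residue mod 728.
    Write x = 86 + 91·t and substitute into x ≡ 4 (mod 8): 91·t ≡ 4 − 86 = -82 (mod 8).
    Reduce coefficients mod 8: 3·t ≡ 6 (mod 8).
    The inverse of 3 mod 8 is 3 (since 3·3 = 9 = 1·8 + 1), so t ≡ 3·6 = 18 ≡ 2 (mod 8).
    Then x = 86 + 91·2 = 268, valid modulo lcm(91, 8) = 728: x ≡ 268 (mod 728).
Verify: 268 mod 13 = 8 ✓, 268 mod 7 = 2 ✓, 268 mod 8 = 4 ✓.

x ≡ 268 (mod 728).


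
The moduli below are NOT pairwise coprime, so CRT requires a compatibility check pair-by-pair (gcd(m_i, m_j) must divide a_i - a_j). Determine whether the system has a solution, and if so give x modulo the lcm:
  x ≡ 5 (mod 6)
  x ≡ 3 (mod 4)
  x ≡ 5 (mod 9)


Moduli 6, 4, 9 are not pairwise coprime, so CRT works modulo lcm(m_i) when all pairwise compatibility conditions hold.
Pairwise compatibility: gcd(m_i, m_j) must divide a_i - a_j for every pair.
Merge one congruence at a time:
  Start: x ≡ 5 (mod 6).
  Combine with x ≡ 3 (mod 4): gcd(6, 4) = 2; 3 - 5 = -2, which IS divisible by 2, so compatible.
    Write x = 5 + 6·t and substitute into x ≡ 3 (mod 4): 6·t ≡ 3 − 5 = -2 (mod 4).
    Divide the congruence (and modulus) by g = 2: 3·t ≡ -1 (mod 2).
    Reduce coefficients mod 2: 1·t ≡ 1 (mod 2).
    So t ≡ 1 (mod 2).
    Then x = 5 + 6·1 = 11, valid modulo lcm(6, 4) = 12: x ≡ 11 (mod 12).
  Combine with x ≡ 5 (mod 9): gcd(12, 9) = 3; 5 - 11 = -6, which IS divisible by 3, so compatible.
    Write x = 11 + 12·t and substitute into x ≡ 5 (mod 9): 12·t ≡ 5 − 11 = -6 (mod 9).
    Divide the congruence (and modulus) by g = 3: 4·t ≡ -2 (mod 3).
    Reduce coefficients mod 3: 1·t ≡ 1 (mod 3).
    So t ≡ 1 (mod 3).
    Then x = 11 + 12·1 = 23, valid modulo lcm(12, 9) = 36: x ≡ 23 (mod 36).
Verify: 23 mod 6 = 5, 23 mod 4 = 3, 23 mod 9 = 5.

x ≡ 23 (mod 36).


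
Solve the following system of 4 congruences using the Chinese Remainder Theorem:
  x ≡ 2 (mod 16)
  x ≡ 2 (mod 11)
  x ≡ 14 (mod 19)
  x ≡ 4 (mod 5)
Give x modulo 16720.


Product of moduli M = 16 · 11 · 19 · 5 = 16720.
Merge one congruence at a time:
  Start: x ≡ 2 (mod 16).
  Combine with x ≡ 2 (mod 11); new modulus lcm = 176.
    Write x = 2 + 16·t and substitute into x ≡ 2 (mod 11): 16·t ≡ 2 − 2 = 0 (mod 11).
    Reduce coefficients mod 11: 5·t ≡ 0 (mod 11).
    The inverse of 5 mod 11 is 9 (since 5·9 = 45 = 4·11 + 1), so t ≡ 9·0 = 0 ≡ 0 (mod 11).
    Then x = 2 + 16·0 = 2, valid modulo lcm(16, 11) = 176: x ≡ 2 (mod 176).
  Combine with x ≡ 14 (mod 19); new modulus lcm = 3344.
    Write x = 2 + 176·t and substitute into x ≡ 14 (mod 19): 176·t ≡ 14 − 2 = 12 (mod 19).
    Reduce coefficients mod 19: 5·t ≡ 12 (mod 19).
    The inverse of 5 mod 19 is 4 (since 5·4 = 20 = 1·19 + 1), so t ≡ 4·12 = 48 ≡ 10 (mod 19).
    Then x = 2 + 176·10 = 1762, valid modulo lcm(176, 19) = 3344: x ≡ 1762 (mod 3344).
  Combine with x ≡ 4 (mod 5); new modulus lcm = 16720.
    Write x = 1762 + 3344·t and substitute into x ≡ 4 (mod 5): 3344·t ≡ 4 − 1762 = -1758 (mod 5).
    Reduce coefficients mod 5: 4·t ≡ 2 (mod 5).
    The inverse of 4 mod 5 is 4 (since 4·4 = 16 = 3·5 + 1), so t ≡ 4·2 = 8 ≡ 3 (mod 5).
    Then x = 1762 + 3344·3 = 11794, valid modulo lcm(3344, 5) = 16720: x ≡ 11794 (mod 16720).
Verify against each original: 11794 mod 16 = 2, 11794 mod 11 = 2, 11794 mod 19 = 14, 11794 mod 5 = 4.

x ≡ 11794 (mod 16720).


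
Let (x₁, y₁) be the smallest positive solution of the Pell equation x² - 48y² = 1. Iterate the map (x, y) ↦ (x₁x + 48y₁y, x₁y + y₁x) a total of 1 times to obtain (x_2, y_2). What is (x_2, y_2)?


Step 1: Find the fundamental solution (x₁, y₁) of x² - 48y² = 1.
  Expand √48 as a continued fraction. a₀ = ⌊√48⌋ = 6; iterate m_{k+1} = d_k·a_k − m_k, d_{k+1} = (48 − m_{k+1}²)/d_k, a_{k+1} = ⌊(a₀ + m_{k+1})/d_{k+1}⌋ (starting m₀ = 0, d₀ = 1), with convergents p_k = a_k·p_{k-1} + p_{k-2}, q_k = a_k·q_{k-1} + q_{k-2} (p₋₁ = 1, q₋₁ = 0):
  k = 0: a₀ = 6; p₀/q₀ = 6/1; p₀² − 48·q₀² = 36 − 48 = -12.
  k = 1: m = 6, d = 12, a = ⌊(6 + 6)/12⌋ = 1; p/q = (1·6 + 1)/(1·1 + 0) = 7/1; p² − 48·q² = 49 − 48 = 1.
  The first convergent with p² − 48·q² = 1 gives the fundamental solution (x₁, y₁) = (7, 1).
Step 2: Apply the recurrence (x_{n+1}, y_{n+1}) = (x₁x_n + 48y₁y_n, x₁y_n + y₁x_n) repeatedly.
  From (x_1, y_1) = (7, 1): x_2 = 7·7 + 48·1·1 = 97; y_2 = 7·1 + 1·7 = 14.
Step 3: Verify x_2² - 48·y_2² = 9409 - 9408 = 1 (should be 1). ✓

(x_1, y_1) = (7, 1); (x_2, y_2) = (97, 14).


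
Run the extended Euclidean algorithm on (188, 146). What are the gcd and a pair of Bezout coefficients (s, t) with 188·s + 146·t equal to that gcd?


Euclidean algorithm on (188, 146) — divide until remainder is 0:
  188 = 1 · 146 + 42
  146 = 3 · 42 + 20
  42 = 2 · 20 + 2
  20 = 10 · 2 + 0
gcd(188, 146) = 2.
Track Bezout coefficients alongside the remainders: start with r₀ = 188 = a·1 + b·0 (s = 1, t = 0) and r₁ = 146 = a·0 + b·1 (s = 0, t = 1); each new remainder r_{k+1} = r_{k-1} − q_k·r_k inherits s_{k+1} = s_{k-1} − q_k·s_k, t_{k+1} = t_{k-1} − q_k·t_k, so r_k = a·s_k + b·t_k at every step:
  q = 1: r = 42, s = 1 − 1·0 = 1, t = 0 − 1·1 = -1  (check: 188·1 + 146·(-1) = 42)
  q = 3: r = 20, s = 0 − 3·1 = -3, t = 1 − 3·(-1) = 4  (check: 188·(-3) + 146·4 = 20)
  q = 2: r = 2, s = 1 − 2·(-3) = 7, t = -1 − 2·4 = -9  (check: 188·7 + 146·(-9) = 2)
The row with r = 2 (the gcd) gives the Bezout coefficients s = 7, t = -9.
Result: 188 · (7) + 146 · (-9) = 2.

gcd(188, 146) = 2; s = 7, t = -9 (check: 188·7 + 146·(-9) = 2).


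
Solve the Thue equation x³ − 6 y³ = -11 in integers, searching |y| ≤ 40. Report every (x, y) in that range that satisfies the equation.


The equation is x³ - 6y³ = -11. For fixed y, x³ = 6·y³ − 11, so a solution requires the RHS to be a perfect cube.
Strategy: iterate y from -40 to 40, compute RHS = 6·y³ − 11, and check whether it is a (positive or negative) perfect cube.
Check small values of y:
  y = 0: RHS = -11 is not a perfect cube.
  y = 1: RHS = -5 is not a perfect cube.
  y = -1: RHS = -17 is not a perfect cube.
  y = 2: RHS = 37 is not a perfect cube.
  y = -2: RHS = -59 is not a perfect cube.
  y = 3: RHS = 151 is not a perfect cube.
  y = -3: RHS = -173 is not a perfect cube.
Continuing the search up to |y| = 40 finds no solutions either.
No (x, y) in the scanned range satisfies the equation.

No integer solutions with |y| ≤ 40.


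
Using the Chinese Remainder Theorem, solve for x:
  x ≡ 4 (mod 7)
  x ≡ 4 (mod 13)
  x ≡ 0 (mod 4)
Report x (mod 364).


Moduli 7, 13, 4 are pairwise coprime; by CRT there is a unique solution modulo M = 7 · 13 · 4 = 364.
Solve pairwise, accumulating the modulus:
  Start with x ≡ 4 (mod 7).
  Combine with x ≡ 4 (mod 13): since gcd(7, 13) = 1, we get a unique residue mod 91.
    Write x = 4 + 7·t and substitute into x ≡ 4 (mod 13): 7·t ≡ 4 − 4 = 0 (mod 13).
    The inverse of 7 mod 13 is 2 (since 7·2 = 14 = 1·13 + 1), so t ≡ 2·0 = 0 ≡ 0 (mod 13).
    Then x = 4 + 7·0 = 4, valid modulo lcm(7, 13) = 91: x ≡ 4 (mod 91).
  Combine with x ≡ 0 (mod 4): since gcd(91, 4) = 1, we get a unique residue mod 364.
    Write x = 4 + 91·t and substitute into x ≡ 0 (mod 4): 91·t ≡ 0 − 4 = -4 (mod 4).
    Reduce coefficients mod 4: 3·t ≡ 0 (mod 4).
    The inverse of 3 mod 4 is 3 (since 3·3 = 9 = 2·4 + 1), so t ≡ 3·0 = 0 ≡ 0 (mod 4).
    Then x = 4 + 91·0 = 4, valid modulo lcm(91, 4) = 364: x ≡ 4 (mod 364).
Verify: 4 mod 7 = 4 ✓, 4 mod 13 = 4 ✓, 4 mod 4 = 0 ✓.

x ≡ 4 (mod 364).


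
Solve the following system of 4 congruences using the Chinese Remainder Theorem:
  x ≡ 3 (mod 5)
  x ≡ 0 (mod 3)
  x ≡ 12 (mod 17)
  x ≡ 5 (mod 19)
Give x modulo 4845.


Product of moduli M = 5 · 3 · 17 · 19 = 4845.
Merge one congruence at a time:
  Start: x ≡ 3 (mod 5).
  Combine with x ≡ 0 (mod 3); new modulus lcm = 15.
    Write x = 3 + 5·t and substitute into x ≡ 0 (mod 3): 5·t ≡ 0 − 3 = -3 (mod 3).
    Reduce coefficients mod 3: 2·t ≡ 0 (mod 3).
    The inverse of 2 mod 3 is 2 (since 2·2 = 4 = 1·3 + 1), so t ≡ 2·0 = 0 ≡ 0 (mod 3).
    Then x = 3 + 5·0 = 3, valid modulo lcm(5, 3) = 15: x ≡ 3 (mod 15).
  Combine with x ≡ 12 (mod 17); new modulus lcm = 255.
    Write x = 3 + 15·t and substitute into x ≡ 12 (mod 17): 15·t ≡ 12 − 3 = 9 (mod 17).
    The inverse of 15 mod 17 is 8 (since 15·8 = 120 = 7·17 + 1), so t ≡ 8·9 = 72 ≡ 4 (mod 17).
    Then x = 3 + 15·4 = 63, valid modulo lcm(15, 17) = 255: x ≡ 63 (mod 255).
  Combine with x ≡ 5 (mod 19); new modulus lcm = 4845.
    Write x = 63 + 255·t and substitute into x ≡ 5 (mod 19): 255·t ≡ 5 − 63 = -58 (mod 19).
    Reduce coefficients mod 19: 8·t ≡ 18 (mod 19).
    The inverse of 8 mod 19 is 12 (since 8·12 = 96 = 5·19 + 1), so t ≡ 12·18 = 216 ≡ 7 (mod 19).
    Then x = 63 + 255·7 = 1848, valid modulo lcm(255, 19) = 4845: x ≡ 1848 (mod 4845).
Verify against each original: 1848 mod 5 = 3, 1848 mod 3 = 0, 1848 mod 17 = 12, 1848 mod 19 = 5.

x ≡ 1848 (mod 4845).


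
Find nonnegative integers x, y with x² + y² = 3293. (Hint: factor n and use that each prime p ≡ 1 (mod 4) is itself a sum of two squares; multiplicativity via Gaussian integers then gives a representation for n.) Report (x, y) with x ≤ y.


Step 1: Factor n = 3293 = 37 · 89.
Step 2: Check the mod-4 condition on each prime factor: 37 ≡ 1 (mod 4), exponent 1; 89 ≡ 1 (mod 4), exponent 1.
All primes ≡ 3 (mod 4) appear to even exponent (or don't appear), so by the two-squares theorem n IS expressible as a sum of two squares.
Step 3: Build a representation. Here n = 37 · 89 is a product of primes ≡ 1 (mod 4). Each prime p ≡ 1 (mod 4) is itself a sum of two squares; find a² by testing p − a² for a perfect square:
  37: 37 − 1² = 36 = 6² ⇒ 37 = 1² + 6².
  89: 89 − 1² = 88, 89 − 2² = 85, 89 − 3² = 80, 89 − 4² = 73, 89 − 5² = 64 = 8² ⇒ 89 = 5² + 8².
  Combine using the Brahmagupta–Fibonacci identity (a² + b²)(c² + d²) = (ac − bd)² + (ad + bc)² = (ac + bd)² + (ad − bc)²:
  37 · 89 = 3293: from (1² + 6²)(5² + 8²), take (1·5 − 6·8, 1·8 + 6·5) = (5 − 48, 8 + 30) = (-43, 38); dropping signs (only squares matter) gives (43, 38); check 43² + 38² = 1849 + 1444 = 3293 ✓.
Step 4: Order so x ≤ y and verify: 38² + 43² = 1444 + 1849 = 3293 = n. ✓

n = 3293 = 38² + 43² (one valid representation with x ≤ y).


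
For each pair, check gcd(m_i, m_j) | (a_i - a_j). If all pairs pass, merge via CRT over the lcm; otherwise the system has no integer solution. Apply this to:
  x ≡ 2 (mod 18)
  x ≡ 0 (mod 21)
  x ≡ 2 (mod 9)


Moduli 18, 21, 9 are not pairwise coprime, so CRT works modulo lcm(m_i) when all pairwise compatibility conditions hold.
Pairwise compatibility: gcd(m_i, m_j) must divide a_i - a_j for every pair.
Merge one congruence at a time:
  Start: x ≡ 2 (mod 18).
  Combine with x ≡ 0 (mod 21): gcd(18, 21) = 3, and 0 - 2 = -2 is NOT divisible by 3.
    ⇒ system is inconsistent (no integer solution).

No solution (the system is inconsistent).


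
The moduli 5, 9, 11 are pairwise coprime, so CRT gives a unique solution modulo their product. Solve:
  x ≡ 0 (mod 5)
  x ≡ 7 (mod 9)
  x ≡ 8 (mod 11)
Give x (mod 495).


Moduli 5, 9, 11 are pairwise coprime; by CRT there is a unique solution modulo M = 5 · 9 · 11 = 495.
Solve pairwise, accumulating the modulus:
  Start with x ≡ 0 (mod 5).
  Combine with x ≡ 7 (mod 9): since gcd(5, 9) = 1, we get a unique residue mod 45.
    Write x = 0 + 5·t and substitute into x ≡ 7 (mod 9): 5·t ≡ 7 − 0 = 7 (mod 9).
    The inverse of 5 mod 9 is 2 (since 5·2 = 10 = 1·9 + 1), so t ≡ 2·7 = 14 ≡ 5 (mod 9).
    Then x = 0 + 5·5 = 25, valid modulo lcm(5, 9) = 45: x ≡ 25 (mod 45).
  Combine with x ≡ 8 (mod 11): since gcd(45, 11) = 1, we get a unique residue mod 495.
    Write x = 25 + 45·t and substitute into x ≡ 8 (mod 11): 45·t ≡ 8 − 25 = -17 (mod 11).
    Reduce coefficients mod 11: 1·t ≡ 5 (mod 11).
    So t ≡ 5 (mod 11).
    Then x = 25 + 45·5 = 250, valid modulo lcm(45, 11) = 495: x ≡ 250 (mod 495).
Verify: 250 mod 5 = 0 ✓, 250 mod 9 = 7 ✓, 250 mod 11 = 8 ✓.

x ≡ 250 (mod 495).


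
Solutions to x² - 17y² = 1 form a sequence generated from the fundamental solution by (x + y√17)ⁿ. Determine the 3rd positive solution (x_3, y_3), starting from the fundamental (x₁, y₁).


Step 1: Find the fundamental solution (x₁, y₁) of x² - 17y² = 1.
  Expand √17 as a continued fraction. a₀ = ⌊√17⌋ = 4; iterate m_{k+1} = d_k·a_k − m_k, d_{k+1} = (17 − m_{k+1}²)/d_k, a_{k+1} = ⌊(a₀ + m_{k+1})/d_{k+1}⌋ (starting m₀ = 0, d₀ = 1), with convergents p_k = a_k·p_{k-1} + p_{k-2}, q_k = a_k·q_{k-1} + q_{k-2} (p₋₁ = 1, q₋₁ = 0):
  k = 0: a₀ = 4; p₀/q₀ = 4/1; p₀² − 17·q₀² = 16 − 17 = -1.
  k = 1: m = 4, d = 1, a = ⌊(4 + 4)/1⌋ = 8; p/q = (8·4 + 1)/(8·1 + 0) = 33/8; p² − 17·q² = 1089 − 1088 = 1.
  The first convergent with p² − 17·q² = 1 gives the fundamental solution (x₁, y₁) = (33, 8).
Step 2: Apply the recurrence (x_{n+1}, y_{n+1}) = (x₁x_n + 17y₁y_n, x₁y_n + y₁x_n) repeatedly.
  From (x_1, y_1) = (33, 8): x_2 = 33·33 + 17·8·8 = 2177; y_2 = 33·8 + 8·33 = 528.
  From (x_2, y_2) = (2177, 528): x_3 = 33·2177 + 17·8·528 = 143649; y_3 = 33·528 + 8·2177 = 34840.
Step 3: Verify x_3² - 17·y_3² = 20635035201 - 20635035200 = 1 (should be 1). ✓

(x_1, y_1) = (33, 8); (x_3, y_3) = (143649, 34840).


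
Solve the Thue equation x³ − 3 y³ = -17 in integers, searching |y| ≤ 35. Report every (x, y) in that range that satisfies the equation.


The equation is x³ - 3y³ = -17. For fixed y, x³ = 3·y³ − 17, so a solution requires the RHS to be a perfect cube.
Strategy: iterate y from -35 to 35, compute RHS = 3·y³ − 17, and check whether it is a (positive or negative) perfect cube.
Check small values of y:
  y = 0: RHS = -17 is not a perfect cube.
  y = 1: RHS = -14 is not a perfect cube.
  y = -1: RHS = -20 is not a perfect cube.
  y = 2: RHS = 7 is not a perfect cube.
  y = -2: RHS = -41 is not a perfect cube.
  y = 3: RHS = 64 = (4)³ ⇒ x = 4 works.
  y = -3: RHS = -98 is not a perfect cube.
Continuing the search up to |y| = 35 finds no further solutions beyond those listed.
Collected solutions: (4, 3).

Solutions (with |y| ≤ 35): (4, 3).
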